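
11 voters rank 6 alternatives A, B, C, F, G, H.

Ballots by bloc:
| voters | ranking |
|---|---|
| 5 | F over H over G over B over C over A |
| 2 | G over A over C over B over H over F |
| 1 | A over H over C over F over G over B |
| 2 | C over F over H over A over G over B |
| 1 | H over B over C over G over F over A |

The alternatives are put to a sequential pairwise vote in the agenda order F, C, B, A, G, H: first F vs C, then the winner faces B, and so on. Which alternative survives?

Round 1: F vs C — 5–6, C advances.
Round 2: C vs B — 5–6, B advances.
Round 3: B vs A — 6–5, B advances.
Round 4: B vs G — 1–10, G advances.
Round 5: G vs H — 2–9, H advances.
H survives the agenda.

H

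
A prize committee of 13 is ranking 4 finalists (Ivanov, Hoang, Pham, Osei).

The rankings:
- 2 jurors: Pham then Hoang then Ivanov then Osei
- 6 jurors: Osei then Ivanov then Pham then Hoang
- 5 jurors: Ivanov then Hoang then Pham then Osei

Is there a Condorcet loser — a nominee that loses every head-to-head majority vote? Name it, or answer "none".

Head-to-head results (13 jurors):
Ivanov vs Hoang: Ivanov, 11–2.
Ivanov vs Pham: 6+5 = 11 for Ivanov, 2 for Pham — Ivanov by 11–2.
Ivanov vs Osei: Ivanov is ranked higher on 2+5 = 7 ballots, Osei on 6. Ivanov wins 7–6.
Hoang vs Pham: Hoang is ranked higher on 5 ballots, Pham on 8. Pham wins 8–5.
Hoang vs Osei: Hoang is ranked higher on 2+5 = 7 ballots, Osei on 6. Hoang wins 7–6.
Pham vs Osei: Pham is ranked higher on 2+5 = 7 ballots, Osei on 6. Pham wins 7–6.
Osei loses to every other nominee — it is the Condorcet loser.

Osei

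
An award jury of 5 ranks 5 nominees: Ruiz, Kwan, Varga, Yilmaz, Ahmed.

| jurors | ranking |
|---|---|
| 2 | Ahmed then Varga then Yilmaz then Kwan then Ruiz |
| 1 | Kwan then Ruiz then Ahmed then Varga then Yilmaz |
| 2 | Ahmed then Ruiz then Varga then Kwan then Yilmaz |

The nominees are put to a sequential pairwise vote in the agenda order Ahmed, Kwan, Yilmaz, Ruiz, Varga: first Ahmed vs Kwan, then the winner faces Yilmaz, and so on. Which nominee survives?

Round 1: Ahmed vs Kwan — 4–1, Ahmed advances.
Round 2: Ahmed vs Yilmaz — 5–0, Ahmed advances.
Round 3: Ahmed vs Ruiz — 4–1, Ahmed advances.
Round 4: Ahmed vs Varga — 5–0, Ahmed advances.
The agenda winner is Ahmed.

Ahmed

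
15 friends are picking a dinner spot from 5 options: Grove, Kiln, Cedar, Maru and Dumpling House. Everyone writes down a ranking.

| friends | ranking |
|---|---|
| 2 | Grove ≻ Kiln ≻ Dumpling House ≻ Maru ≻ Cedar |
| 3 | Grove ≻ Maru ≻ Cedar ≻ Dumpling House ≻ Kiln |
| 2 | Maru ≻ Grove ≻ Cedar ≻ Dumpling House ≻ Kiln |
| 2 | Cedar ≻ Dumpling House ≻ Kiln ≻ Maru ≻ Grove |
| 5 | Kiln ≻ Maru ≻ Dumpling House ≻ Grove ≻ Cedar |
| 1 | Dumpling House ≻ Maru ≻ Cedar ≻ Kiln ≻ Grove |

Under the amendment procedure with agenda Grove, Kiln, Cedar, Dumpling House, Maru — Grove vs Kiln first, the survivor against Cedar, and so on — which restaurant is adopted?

Round 1: Grove vs Kiln — 7–8, Kiln advances.
Round 2: Kiln vs Cedar — 7–8, Cedar advances.
Round 3: Cedar vs Dumpling House — 7–8, Dumpling House advances.
Round 4: Dumpling House vs Maru — 5–10, Maru advances.
The agenda winner is Maru.

Maru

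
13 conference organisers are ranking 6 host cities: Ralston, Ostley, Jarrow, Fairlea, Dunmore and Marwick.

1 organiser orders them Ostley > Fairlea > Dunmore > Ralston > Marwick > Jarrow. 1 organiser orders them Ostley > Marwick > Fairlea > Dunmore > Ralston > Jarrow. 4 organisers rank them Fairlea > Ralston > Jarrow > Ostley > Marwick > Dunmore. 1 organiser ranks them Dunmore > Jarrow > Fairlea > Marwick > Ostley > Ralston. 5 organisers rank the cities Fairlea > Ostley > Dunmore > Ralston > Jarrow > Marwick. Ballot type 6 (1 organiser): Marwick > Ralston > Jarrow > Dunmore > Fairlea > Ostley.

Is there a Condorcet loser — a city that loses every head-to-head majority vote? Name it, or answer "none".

Marwick

Head-to-head results (13 organisers):
Ralston–Ostley: Ostley 8–5.
Ralston vs Jarrow: 1+1+4+5+1 = 12 for Ralston, 1 for Jarrow — Ralston by 12–1.
Ralston vs Fairlea: 1 to 12, Fairlea.
Ralston vs Dunmore: 4+1 = 5 for Ralston, 8 for Dunmore — Dunmore by 8–5.
Ralston vs Marwick: Ralston, 10–3.
Ostley vs Jarrow: Ostley preferred on 1+1+5 = 7 ballots; Ostley wins 7–6.
Ostley vs Fairlea: Ostley preferred on 1+1 = 2 ballots; Fairlea wins 11–2.
Ostley vs Dunmore: Ostley preferred on 1+1+4+5 = 11 ballots; Ostley wins 11–2.
Ostley vs Marwick: Ostley preferred on 1+1+4+5 = 11 ballots; Ostley wins 11–2.
Jarrow vs Fairlea: Jarrow is ranked higher on 1+1 = 2 ballots, Fairlea on 11. Fairlea wins 11–2.
Jarrow vs Dunmore: 4+1 = 5 for Jarrow, 8 for Dunmore — Dunmore by 8–5.
Jarrow vs Marwick: Jarrow wins 10–3.
Fairlea vs Dunmore: Fairlea wins 11–2.
Fairlea vs Marwick: 1+4+1+5 = 11 for Fairlea, 2 for Marwick — Fairlea by 11–2.
Dunmore–Marwick: Dunmore 7–6.
Only Marwick has no wins; Marwick is the Condorcet loser.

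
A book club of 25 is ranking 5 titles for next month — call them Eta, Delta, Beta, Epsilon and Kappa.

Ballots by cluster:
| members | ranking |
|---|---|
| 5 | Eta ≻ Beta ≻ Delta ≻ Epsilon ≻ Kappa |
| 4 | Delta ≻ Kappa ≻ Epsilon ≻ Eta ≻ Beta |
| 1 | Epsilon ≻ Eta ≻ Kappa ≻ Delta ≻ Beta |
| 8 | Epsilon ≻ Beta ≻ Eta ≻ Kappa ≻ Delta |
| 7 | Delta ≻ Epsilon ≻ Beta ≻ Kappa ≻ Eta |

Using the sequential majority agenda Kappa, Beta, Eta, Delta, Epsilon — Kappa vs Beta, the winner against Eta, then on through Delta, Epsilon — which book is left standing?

Round 1: Kappa vs Beta — 5–20, Beta advances.
Round 2: Beta vs Eta — 15–10, Beta advances.
Round 3: Beta vs Delta — 13–12, Beta advances.
Round 4: Beta vs Epsilon — 5–20, Epsilon advances.
Epsilon survives the agenda.

Epsilon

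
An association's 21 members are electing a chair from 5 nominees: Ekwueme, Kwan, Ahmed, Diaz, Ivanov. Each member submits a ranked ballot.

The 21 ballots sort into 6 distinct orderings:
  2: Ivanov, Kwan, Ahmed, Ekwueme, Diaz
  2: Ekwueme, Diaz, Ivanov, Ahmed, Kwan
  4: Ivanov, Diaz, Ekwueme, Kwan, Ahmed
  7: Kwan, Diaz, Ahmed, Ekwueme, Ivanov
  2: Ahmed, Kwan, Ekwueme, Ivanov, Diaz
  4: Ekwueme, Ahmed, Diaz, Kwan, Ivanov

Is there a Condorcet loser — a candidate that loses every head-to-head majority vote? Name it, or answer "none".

Ivanov

Pairwise majorities:
Ekwueme–Kwan: Kwan 11–10.
Ekwueme vs Ahmed: 2+4+4 = 10 for Ekwueme, 11 for Ahmed — Ahmed by 11–10.
Ekwueme–Diaz: Diaz 11–10.
Ekwueme vs Ivanov: Ekwueme, 15–6.
Kwan vs Ahmed: Kwan, 13–8.
Kwan vs Diaz: 2+7+2 = 11 for Kwan, 10 for Diaz — Kwan by 11–10.
Kwan vs Ivanov: Kwan preferred on 7+2+4 = 13 ballots; Kwan wins 13–8.
Ahmed vs Diaz: 2+2+4 = 8 for Ahmed, 13 for Diaz — Diaz by 13–8.
Ahmed vs Ivanov: 13 to 8, Ahmed.
Diaz vs Ivanov: 13 to 8, Diaz.
Ivanov loses to every other candidate — it is the Condorcet loser.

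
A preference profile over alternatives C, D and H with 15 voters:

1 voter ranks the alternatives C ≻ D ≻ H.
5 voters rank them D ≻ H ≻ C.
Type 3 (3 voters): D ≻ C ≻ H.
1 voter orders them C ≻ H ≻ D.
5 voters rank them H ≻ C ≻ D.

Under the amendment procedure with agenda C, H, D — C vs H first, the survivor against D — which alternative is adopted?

D

Round 1: C vs H — 5–10, H advances.
Round 2: H vs D — 6–9, D advances.
The agenda winner is D.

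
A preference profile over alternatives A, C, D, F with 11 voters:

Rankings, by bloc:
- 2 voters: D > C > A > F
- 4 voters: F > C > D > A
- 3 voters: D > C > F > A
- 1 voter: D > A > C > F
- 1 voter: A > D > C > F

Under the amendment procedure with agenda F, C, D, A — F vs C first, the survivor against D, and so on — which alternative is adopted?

Round 1: F vs C — 4–7, C advances.
Round 2: C vs D — 4–7, D advances.
Round 3: D vs A — 10–1, D advances.
The agenda winner is D.

D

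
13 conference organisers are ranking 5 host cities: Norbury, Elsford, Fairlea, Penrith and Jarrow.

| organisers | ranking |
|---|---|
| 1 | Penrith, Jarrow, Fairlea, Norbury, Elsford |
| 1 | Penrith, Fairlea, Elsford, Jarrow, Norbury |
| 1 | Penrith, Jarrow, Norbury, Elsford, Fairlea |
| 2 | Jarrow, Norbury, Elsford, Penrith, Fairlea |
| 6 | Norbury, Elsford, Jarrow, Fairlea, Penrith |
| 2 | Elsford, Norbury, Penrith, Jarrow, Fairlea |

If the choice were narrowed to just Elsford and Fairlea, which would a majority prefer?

Ballots ranking Elsford above Fairlea: 1 + 2 + 6 + 2 = 11.
Ballots ranking Fairlea above Elsford: 13 − 11 = 2.
Elsford wins the head-to-head 11–2.

Elsford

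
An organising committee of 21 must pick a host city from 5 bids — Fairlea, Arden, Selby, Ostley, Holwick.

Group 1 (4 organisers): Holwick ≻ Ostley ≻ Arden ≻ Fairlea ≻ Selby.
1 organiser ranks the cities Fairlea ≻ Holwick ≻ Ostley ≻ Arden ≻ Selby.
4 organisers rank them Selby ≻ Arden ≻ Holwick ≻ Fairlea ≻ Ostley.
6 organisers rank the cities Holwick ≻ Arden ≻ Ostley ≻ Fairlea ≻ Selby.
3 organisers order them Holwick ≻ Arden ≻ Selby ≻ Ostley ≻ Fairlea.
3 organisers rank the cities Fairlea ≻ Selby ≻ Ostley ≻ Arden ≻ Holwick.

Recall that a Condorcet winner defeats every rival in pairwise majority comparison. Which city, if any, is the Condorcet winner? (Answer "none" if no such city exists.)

Check each pair by majority over 21 ballots:
Fairlea vs Arden: 4 to 17, Arden.
Fairlea vs Selby: Fairlea preferred on 4+1+6+3 = 14 ballots; Fairlea wins 14–7.
Fairlea vs Ostley: 1+4+3 = 8 for Fairlea, 13 for Ostley — Ostley by 13–8.
Fairlea vs Holwick: 4 to 17, Holwick.
Arden vs Selby: 14 to 7, Arden.
Arden vs Ostley: Arden preferred on 4+6+3 = 13 ballots; Arden wins 13–8.
Arden vs Holwick: 7 to 14, Holwick.
Selby vs Ostley: Selby preferred on 4+3+3 = 10 ballots; Ostley wins 11–10.
Selby vs Holwick: 4+3 = 7 for Selby, 14 for Holwick — Holwick by 14–7.
Ostley vs Holwick: Ostley is ranked higher on 3 ballots, Holwick on 18. Holwick wins 18–3.
Only Holwick has no losses; Holwick is the Condorcet winner.

Holwick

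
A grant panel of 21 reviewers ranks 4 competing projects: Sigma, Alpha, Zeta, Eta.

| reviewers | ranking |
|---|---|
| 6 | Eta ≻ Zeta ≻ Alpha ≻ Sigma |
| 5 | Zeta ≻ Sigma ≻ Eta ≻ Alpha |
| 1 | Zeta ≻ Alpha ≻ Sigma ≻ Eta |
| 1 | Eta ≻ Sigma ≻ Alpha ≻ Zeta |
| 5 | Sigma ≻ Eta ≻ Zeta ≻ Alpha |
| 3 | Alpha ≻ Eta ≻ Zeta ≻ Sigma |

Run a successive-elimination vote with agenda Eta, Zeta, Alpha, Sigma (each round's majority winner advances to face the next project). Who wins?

Round 1: Eta vs Zeta — 15–6, Eta advances.
Round 2: Eta vs Alpha — 17–4, Eta advances.
Round 3: Eta vs Sigma — 10–11, Sigma advances.
Sigma survives the agenda.

Sigma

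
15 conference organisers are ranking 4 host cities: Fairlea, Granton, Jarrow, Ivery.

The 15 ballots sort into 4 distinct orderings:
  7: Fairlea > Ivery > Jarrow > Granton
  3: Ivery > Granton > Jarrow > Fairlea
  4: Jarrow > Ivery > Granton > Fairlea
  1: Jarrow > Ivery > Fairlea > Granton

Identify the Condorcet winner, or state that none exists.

Ivery

Pairwise majorities:
Fairlea–Granton: Fairlea 8–7.
Fairlea vs Jarrow: Jarrow, 8–7.
Fairlea vs Ivery: Ivery wins 8–7.
Granton vs Jarrow: Jarrow, 12–3.
Granton vs Ivery: Ivery wins 15–0.
Jarrow–Ivery: Ivery 10–5.
Ivery wins every pairwise contest, so Ivery is the Condorcet winner.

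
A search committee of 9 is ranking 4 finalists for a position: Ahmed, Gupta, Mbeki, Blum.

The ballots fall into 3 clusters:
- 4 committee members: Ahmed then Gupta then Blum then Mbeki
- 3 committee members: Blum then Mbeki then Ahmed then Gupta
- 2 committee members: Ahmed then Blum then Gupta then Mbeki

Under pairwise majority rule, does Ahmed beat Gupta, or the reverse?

Ballots ranking Ahmed above Gupta: 4 + 3 + 2 = 9.
Ballots ranking Gupta above Ahmed: 9 − 9 = 0.
Ahmed wins the head-to-head 9–0.

Ahmed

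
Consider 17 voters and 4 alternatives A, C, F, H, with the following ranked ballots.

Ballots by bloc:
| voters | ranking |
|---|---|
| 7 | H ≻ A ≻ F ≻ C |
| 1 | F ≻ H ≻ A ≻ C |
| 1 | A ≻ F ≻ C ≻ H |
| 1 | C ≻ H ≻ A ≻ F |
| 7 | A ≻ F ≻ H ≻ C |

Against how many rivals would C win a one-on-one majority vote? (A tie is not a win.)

0

C against each rival (17 voters):
C vs A: C is ranked higher on 1 ballot, A on 16. A wins 16–1.
C vs F: 1 for C, 16 for F — F by 16–1.
C vs H: H wins 15–2.
C beats no one; loses to A, F, H — 0 pairwise wins.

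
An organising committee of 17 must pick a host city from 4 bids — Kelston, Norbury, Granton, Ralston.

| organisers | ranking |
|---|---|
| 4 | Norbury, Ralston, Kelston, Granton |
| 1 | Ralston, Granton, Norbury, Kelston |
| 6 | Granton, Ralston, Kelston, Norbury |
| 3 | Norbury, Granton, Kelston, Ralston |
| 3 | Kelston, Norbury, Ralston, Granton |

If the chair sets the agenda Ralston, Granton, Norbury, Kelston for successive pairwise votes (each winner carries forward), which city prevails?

Round 1: Ralston vs Granton — 8–9, Granton advances.
Round 2: Granton vs Norbury — 7–10, Norbury advances.
Round 3: Norbury vs Kelston — 8–9, Kelston advances.
Kelston survives the agenda.

Kelston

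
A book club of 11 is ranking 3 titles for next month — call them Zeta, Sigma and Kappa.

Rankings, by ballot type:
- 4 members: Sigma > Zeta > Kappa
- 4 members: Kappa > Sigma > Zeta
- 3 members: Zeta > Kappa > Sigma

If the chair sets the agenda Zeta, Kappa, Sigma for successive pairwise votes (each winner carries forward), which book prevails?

Sigma

Round 1: Zeta vs Kappa — 7–4, Zeta advances.
Round 2: Zeta vs Sigma — 3–8, Sigma advances.
Sigma survives the agenda.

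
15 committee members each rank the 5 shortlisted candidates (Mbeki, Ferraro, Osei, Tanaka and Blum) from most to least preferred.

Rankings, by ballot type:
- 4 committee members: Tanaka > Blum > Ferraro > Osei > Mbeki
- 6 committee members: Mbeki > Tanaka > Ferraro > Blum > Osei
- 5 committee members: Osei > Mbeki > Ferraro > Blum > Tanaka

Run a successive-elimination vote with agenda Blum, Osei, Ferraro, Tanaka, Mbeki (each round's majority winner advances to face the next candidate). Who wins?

Mbeki

Round 1: Blum vs Osei — 10–5, Blum advances.
Round 2: Blum vs Ferraro — 4–11, Ferraro advances.
Round 3: Ferraro vs Tanaka — 5–10, Tanaka advances.
Round 4: Tanaka vs Mbeki — 4–11, Mbeki advances.
Mbeki survives the agenda.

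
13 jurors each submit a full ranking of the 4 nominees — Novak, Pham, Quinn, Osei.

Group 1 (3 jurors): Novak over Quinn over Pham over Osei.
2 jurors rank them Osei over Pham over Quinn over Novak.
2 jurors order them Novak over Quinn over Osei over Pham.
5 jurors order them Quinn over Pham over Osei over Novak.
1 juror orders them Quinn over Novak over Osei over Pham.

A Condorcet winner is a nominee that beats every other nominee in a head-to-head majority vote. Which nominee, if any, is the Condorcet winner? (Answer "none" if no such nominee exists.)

Quinn

Check each pair by majority over 13 ballots:
Novak vs Pham: Novak preferred on 3+2+1 = 6 ballots; Pham wins 7–6.
Novak vs Quinn: 3+2 = 5 for Novak, 8 for Quinn — Quinn by 8–5.
Novak vs Osei: Novak preferred on 3+2+1 = 6 ballots; Osei wins 7–6.
Pham vs Quinn: Pham preferred on 2 ballots; Quinn wins 11–2.
Pham vs Osei: Pham preferred on 3+5 = 8 ballots; Pham wins 8–5.
Quinn vs Osei: 11 to 2, Quinn.
Quinn wins every pairwise contest, so Quinn is the Condorcet winner.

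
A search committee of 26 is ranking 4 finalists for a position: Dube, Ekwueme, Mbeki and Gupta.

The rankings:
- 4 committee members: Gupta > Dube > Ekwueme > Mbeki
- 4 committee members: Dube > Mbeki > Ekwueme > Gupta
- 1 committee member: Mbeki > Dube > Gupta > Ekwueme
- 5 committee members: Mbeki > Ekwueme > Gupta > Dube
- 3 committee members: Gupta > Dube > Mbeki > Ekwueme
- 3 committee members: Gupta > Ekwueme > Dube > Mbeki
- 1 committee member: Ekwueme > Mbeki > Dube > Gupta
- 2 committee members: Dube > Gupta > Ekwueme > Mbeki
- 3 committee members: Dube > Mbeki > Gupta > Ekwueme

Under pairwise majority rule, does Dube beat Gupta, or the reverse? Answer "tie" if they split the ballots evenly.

Gupta

Ballots ranking Dube above Gupta: 4 + 1 + 1 + 2 + 3 = 11.
Ballots ranking Gupta above Dube: 26 − 11 = 15.
Gupta wins the head-to-head 15–11.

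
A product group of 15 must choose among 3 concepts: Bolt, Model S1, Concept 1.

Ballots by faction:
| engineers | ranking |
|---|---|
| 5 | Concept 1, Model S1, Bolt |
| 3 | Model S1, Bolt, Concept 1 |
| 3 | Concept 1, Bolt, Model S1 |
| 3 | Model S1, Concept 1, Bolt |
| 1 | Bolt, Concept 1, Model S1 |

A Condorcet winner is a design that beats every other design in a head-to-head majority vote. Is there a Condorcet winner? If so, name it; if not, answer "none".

Head-to-head results (15 engineers):
Bolt–Model S1: Model S1 11–4.
Bolt vs Concept 1: Concept 1 wins 11–4.
Model S1 vs Concept 1: Concept 1 wins 9–6.
Concept 1 wins every pairwise contest, so Concept 1 is the Condorcet winner.

Concept 1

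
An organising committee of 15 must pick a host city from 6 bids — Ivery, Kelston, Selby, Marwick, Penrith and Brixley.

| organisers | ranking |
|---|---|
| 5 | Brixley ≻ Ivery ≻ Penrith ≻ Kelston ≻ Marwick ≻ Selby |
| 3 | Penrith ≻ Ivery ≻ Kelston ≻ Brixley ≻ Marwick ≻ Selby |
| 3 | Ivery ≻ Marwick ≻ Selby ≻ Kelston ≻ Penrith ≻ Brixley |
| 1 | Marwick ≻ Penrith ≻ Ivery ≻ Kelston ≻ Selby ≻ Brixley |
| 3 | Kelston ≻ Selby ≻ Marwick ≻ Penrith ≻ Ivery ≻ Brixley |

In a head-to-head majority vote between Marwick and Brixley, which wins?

Ballots ranking Marwick above Brixley: 3 + 1 + 3 = 7.
Ballots ranking Brixley above Marwick: 15 − 7 = 8.
Brixley wins the head-to-head 8–7.

Brixley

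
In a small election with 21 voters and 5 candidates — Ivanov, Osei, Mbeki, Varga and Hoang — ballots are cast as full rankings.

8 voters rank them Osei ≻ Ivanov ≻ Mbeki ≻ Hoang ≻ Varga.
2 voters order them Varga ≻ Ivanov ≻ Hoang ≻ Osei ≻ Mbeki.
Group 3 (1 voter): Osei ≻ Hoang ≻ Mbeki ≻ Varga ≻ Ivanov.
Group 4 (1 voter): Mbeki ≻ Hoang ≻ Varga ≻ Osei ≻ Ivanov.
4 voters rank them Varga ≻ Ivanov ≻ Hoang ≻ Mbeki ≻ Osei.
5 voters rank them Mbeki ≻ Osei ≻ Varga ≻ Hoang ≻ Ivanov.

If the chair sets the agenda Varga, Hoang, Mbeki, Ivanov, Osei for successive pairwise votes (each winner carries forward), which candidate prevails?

Osei

Round 1: Varga vs Hoang — 11–10, Varga advances.
Round 2: Varga vs Mbeki — 6–15, Mbeki advances.
Round 3: Mbeki vs Ivanov — 7–14, Ivanov advances.
Round 4: Ivanov vs Osei — 6–15, Osei advances.
Osei survives the agenda.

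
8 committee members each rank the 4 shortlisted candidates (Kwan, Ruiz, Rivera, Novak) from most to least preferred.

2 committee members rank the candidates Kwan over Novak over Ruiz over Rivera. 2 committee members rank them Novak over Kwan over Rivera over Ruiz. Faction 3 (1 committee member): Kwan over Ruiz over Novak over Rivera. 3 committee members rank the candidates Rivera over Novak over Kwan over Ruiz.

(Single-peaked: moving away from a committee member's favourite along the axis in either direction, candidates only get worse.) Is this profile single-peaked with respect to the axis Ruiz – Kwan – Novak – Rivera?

Axis positions: Ruiz=1, Kwan=2, Novak=3, Rivera=4.
Faction 1 (peak Kwan at position 2): ranking walks positions 2-3-1-4, expanding outward from the peak — single-peaked.
Faction 2 (peak Novak at position 3): ranking walks positions 3-2-4-1, expanding outward from the peak — single-peaked.
Faction 3 (peak Kwan at position 2): ranking walks positions 2-1-3-4, expanding outward from the peak — single-peaked.
Faction 4 (peak Rivera at position 4): ranking walks positions 4-3-2-1, expanding outward from the peak — single-peaked.
Every ranking is single-peaked on this axis.

yes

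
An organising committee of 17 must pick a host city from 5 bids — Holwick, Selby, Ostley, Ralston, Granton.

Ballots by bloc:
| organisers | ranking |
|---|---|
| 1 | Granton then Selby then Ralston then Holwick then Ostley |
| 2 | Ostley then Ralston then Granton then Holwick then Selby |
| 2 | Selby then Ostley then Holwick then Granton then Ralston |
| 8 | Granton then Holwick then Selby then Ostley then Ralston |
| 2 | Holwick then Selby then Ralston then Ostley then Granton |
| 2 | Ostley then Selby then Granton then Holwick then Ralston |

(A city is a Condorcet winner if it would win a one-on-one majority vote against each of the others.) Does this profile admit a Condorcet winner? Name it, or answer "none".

Granton

Head-to-head results (17 organisers):
Holwick–Selby: Holwick 12–5.
Holwick vs Ostley: Holwick preferred on 1+8+2 = 11 ballots; Holwick wins 11–6.
Holwick vs Ralston: Holwick, 14–3.
Holwick vs Granton: 4 to 13, Granton.
Selby vs Ostley: Selby preferred on 1+2+8+2 = 13 ballots; Selby wins 13–4.
Selby vs Ralston: Selby, 15–2.
Selby vs Granton: 2+2+2 = 6 for Selby, 11 for Granton — Granton by 11–6.
Ostley–Ralston: Ostley 14–3.
Ostley vs Granton: Granton, 9–8.
Ralston vs Granton: 4 to 13, Granton.
Only Granton has no losses; Granton is the Condorcet winner.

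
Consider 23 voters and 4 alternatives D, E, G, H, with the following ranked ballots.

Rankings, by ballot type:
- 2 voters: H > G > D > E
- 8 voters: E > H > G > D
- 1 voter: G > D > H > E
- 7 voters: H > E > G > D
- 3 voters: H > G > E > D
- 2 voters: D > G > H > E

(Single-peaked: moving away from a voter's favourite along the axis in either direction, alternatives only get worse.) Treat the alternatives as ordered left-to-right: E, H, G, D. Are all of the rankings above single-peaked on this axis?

Axis positions: E=1, H=2, G=3, D=4.
Ballot type 1 (peak H at position 2): ranking walks positions 2-3-4-1, expanding outward from the peak — single-peaked.
Ballot type 2 (peak E at position 1): ranking walks positions 1-2-3-4, expanding outward from the peak — single-peaked.
Ballot type 3 (peak G at position 3): ranking walks positions 3-4-2-1, expanding outward from the peak — single-peaked.
Ballot type 4 (peak H at position 2): ranking walks positions 2-1-3-4, expanding outward from the peak — single-peaked.
Ballot type 5 (peak H at position 2): ranking walks positions 2-3-1-4, expanding outward from the peak — single-peaked.
Ballot type 6 (peak D at position 4): ranking walks positions 4-3-2-1, expanding outward from the peak — single-peaked.
Every ranking is single-peaked on this axis.

yes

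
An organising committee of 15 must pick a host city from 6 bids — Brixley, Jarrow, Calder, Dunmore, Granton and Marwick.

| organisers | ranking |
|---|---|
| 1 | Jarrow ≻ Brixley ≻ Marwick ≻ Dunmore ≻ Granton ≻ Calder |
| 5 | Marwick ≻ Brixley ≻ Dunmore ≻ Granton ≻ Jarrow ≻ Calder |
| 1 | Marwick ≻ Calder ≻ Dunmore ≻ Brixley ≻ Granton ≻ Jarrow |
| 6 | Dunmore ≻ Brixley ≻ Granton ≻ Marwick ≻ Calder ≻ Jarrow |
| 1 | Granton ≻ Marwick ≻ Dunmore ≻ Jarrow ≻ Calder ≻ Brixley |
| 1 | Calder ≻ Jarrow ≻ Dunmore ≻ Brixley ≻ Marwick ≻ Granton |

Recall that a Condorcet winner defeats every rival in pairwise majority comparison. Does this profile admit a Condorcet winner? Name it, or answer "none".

none

Pairwise majorities:
Brixley vs Jarrow: Brixley wins 12–3.
Brixley–Calder: Brixley 12–3.
Brixley vs Dunmore: Brixley preferred on 1+5 = 6 ballots; Dunmore wins 9–6.
Brixley vs Granton: 14 to 1, Brixley.
Brixley vs Marwick: Brixley wins 8–7.
Jarrow–Calder: Calder 8–7.
Jarrow vs Dunmore: Jarrow is ranked higher on 1+1 = 2 ballots, Dunmore on 13. Dunmore wins 13–2.
Jarrow vs Granton: Jarrow is ranked higher on 1+1 = 2 ballots, Granton on 13. Granton wins 13–2.
Jarrow vs Marwick: Marwick wins 13–2.
Calder vs Dunmore: Calder is ranked higher on 1+1 = 2 ballots, Dunmore on 13. Dunmore wins 13–2.
Calder vs Granton: Granton wins 13–2.
Calder vs Marwick: Marwick, 14–1.
Dunmore vs Granton: 14 to 1, Dunmore.
Dunmore vs Marwick: 6+1 = 7 for Dunmore, 8 for Marwick — Marwick by 8–7.
Granton vs Marwick: Granton preferred on 6+1 = 7 ballots; Marwick wins 8–7.
Every city loses at least once (Brixley loses to Dunmore; Jarrow loses to Brixley; Calder loses to Brixley; Dunmore loses to Marwick; Granton loses to Brixley; Marwick loses to Brixley). The majority relation contains the cycle Brixley > Marwick > Dunmore > Brixley, so there is no Condorcet winner.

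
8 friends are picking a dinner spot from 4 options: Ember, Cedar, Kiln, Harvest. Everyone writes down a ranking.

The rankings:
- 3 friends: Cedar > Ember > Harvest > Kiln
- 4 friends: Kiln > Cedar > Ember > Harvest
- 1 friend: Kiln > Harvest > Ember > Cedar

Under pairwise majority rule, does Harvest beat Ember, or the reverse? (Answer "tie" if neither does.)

Ballots ranking Harvest above Ember: 1.
Ballots ranking Ember above Harvest: 8 − 1 = 7.
Ember wins the head-to-head 7–1.

Ember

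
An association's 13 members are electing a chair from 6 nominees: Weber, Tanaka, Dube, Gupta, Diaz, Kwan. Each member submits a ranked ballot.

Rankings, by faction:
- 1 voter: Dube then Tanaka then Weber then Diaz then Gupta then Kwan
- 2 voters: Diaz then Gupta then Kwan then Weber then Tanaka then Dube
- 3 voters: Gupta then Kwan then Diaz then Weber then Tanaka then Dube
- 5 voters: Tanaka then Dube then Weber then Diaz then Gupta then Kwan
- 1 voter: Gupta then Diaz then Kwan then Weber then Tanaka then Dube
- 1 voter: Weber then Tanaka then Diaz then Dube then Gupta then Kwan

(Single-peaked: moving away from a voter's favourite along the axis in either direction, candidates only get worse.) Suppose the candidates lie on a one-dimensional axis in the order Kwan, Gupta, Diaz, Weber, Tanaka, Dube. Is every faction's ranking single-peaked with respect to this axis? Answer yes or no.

Axis positions: Kwan=1, Gupta=2, Diaz=3, Weber=4, Tanaka=5, Dube=6.
Faction 1 (peak Dube at position 6): ranking walks positions 6-5-4-3-2-1, expanding outward from the peak — single-peaked.
Faction 2 (peak Diaz at position 3): ranking walks positions 3-2-1-4-5-6, expanding outward from the peak — single-peaked.
Faction 3 (peak Gupta at position 2): ranking walks positions 2-1-3-4-5-6, expanding outward from the peak — single-peaked.
Faction 4 (peak Tanaka at position 5): ranking walks positions 5-6-4-3-2-1, expanding outward from the peak — single-peaked.
Faction 5 (peak Gupta at position 2): ranking walks positions 2-3-1-4-5-6, expanding outward from the peak — single-peaked.
Faction 6 (peak Weber at position 4): ranking walks positions 4-5-3-6-2-1, expanding outward from the peak — single-peaked.
Every ranking is single-peaked on this axis.

yes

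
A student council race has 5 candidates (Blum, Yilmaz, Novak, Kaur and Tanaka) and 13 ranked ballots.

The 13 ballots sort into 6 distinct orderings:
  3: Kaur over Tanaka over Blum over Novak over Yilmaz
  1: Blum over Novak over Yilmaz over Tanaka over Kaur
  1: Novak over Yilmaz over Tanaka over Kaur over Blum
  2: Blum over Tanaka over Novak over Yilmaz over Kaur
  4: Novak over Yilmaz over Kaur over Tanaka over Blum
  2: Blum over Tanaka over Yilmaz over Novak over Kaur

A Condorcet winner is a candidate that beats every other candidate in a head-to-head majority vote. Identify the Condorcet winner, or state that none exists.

none

Check each pair by majority over 13 ballots:
Blum vs Yilmaz: Blum preferred on 3+1+2+2 = 8 ballots; Blum wins 8–5.
Blum vs Novak: Blum preferred on 3+1+2+2 = 8 ballots; Blum wins 8–5.
Blum vs Kaur: Blum is ranked higher on 1+2+2 = 5 ballots, Kaur on 8. Kaur wins 8–5.
Blum vs Tanaka: 5 to 8, Tanaka.
Yilmaz vs Novak: 2 for Yilmaz, 11 for Novak — Novak by 11–2.
Yilmaz vs Kaur: Yilmaz preferred on 1+1+2+4+2 = 10 ballots; Yilmaz wins 10–3.
Yilmaz vs Tanaka: Yilmaz is ranked higher on 1+1+4 = 6 ballots, Tanaka on 7. Tanaka wins 7–6.
Novak vs Kaur: 1+1+2+4+2 = 10 for Novak, 3 for Kaur — Novak by 10–3.
Novak vs Tanaka: 6 to 7, Tanaka.
Kaur vs Tanaka: 7 to 6, Kaur.
Each candidate drops at least one matchup (Blum loses to Kaur; Yilmaz loses to Blum; Novak loses to Blum; Kaur loses to Yilmaz; Tanaka loses to Kaur); the cycle Blum > Yilmaz > Kaur > Blum rules out a Condorcet winner.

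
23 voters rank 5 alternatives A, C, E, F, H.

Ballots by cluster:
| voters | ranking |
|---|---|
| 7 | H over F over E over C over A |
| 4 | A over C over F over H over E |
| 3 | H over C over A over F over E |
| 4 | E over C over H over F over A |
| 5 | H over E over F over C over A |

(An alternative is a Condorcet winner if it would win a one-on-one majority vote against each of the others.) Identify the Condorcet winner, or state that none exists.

H

Pairwise majorities:
A vs C: 4 for A, 19 for C — C by 19–4.
A vs E: A preferred on 4+3 = 7 ballots; E wins 16–7.
A vs F: A preferred on 4+3 = 7 ballots; F wins 16–7.
A vs H: A is ranked higher on 4 ballots, H on 19. H wins 19–4.
C vs E: 7 to 16, E.
C vs F: 11 to 12, F.
C vs H: C preferred on 4+4 = 8 ballots; H wins 15–8.
E vs F: E is ranked higher on 4+5 = 9 ballots, F on 14. F wins 14–9.
E vs H: E preferred on 4 ballots; H wins 19–4.
F vs H: 4 to 19, H.
H beats each of A, C, E, F — H is the Condorcet winner.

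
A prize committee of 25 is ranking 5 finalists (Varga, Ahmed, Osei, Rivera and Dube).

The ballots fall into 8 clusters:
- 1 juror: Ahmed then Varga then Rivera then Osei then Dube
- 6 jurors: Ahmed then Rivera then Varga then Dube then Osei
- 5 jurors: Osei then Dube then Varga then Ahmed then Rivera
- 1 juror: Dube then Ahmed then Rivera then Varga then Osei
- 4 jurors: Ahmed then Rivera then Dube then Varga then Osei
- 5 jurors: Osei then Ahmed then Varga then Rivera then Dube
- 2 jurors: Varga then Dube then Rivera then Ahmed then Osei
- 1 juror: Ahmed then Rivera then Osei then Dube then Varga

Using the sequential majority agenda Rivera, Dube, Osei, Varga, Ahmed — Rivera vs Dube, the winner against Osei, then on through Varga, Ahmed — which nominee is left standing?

Ahmed

Round 1: Rivera vs Dube — 17–8, Rivera advances.
Round 2: Rivera vs Osei — 15–10, Rivera advances.
Round 3: Rivera vs Varga — 12–13, Varga advances.
Round 4: Varga vs Ahmed — 7–18, Ahmed advances.
Ahmed survives the agenda.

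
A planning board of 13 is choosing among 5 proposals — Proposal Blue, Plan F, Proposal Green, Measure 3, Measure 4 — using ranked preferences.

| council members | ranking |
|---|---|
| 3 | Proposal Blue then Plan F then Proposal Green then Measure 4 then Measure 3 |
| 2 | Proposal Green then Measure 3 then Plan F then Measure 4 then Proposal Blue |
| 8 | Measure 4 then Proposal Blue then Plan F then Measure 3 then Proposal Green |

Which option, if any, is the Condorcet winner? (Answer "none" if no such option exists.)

Check each pair by majority over 13 ballots:
Proposal Blue–Plan F: Proposal Blue 11–2.
Proposal Blue vs Proposal Green: Proposal Blue, 11–2.
Proposal Blue vs Measure 3: Proposal Blue wins 11–2.
Proposal Blue vs Measure 4: 3 to 10, Measure 4.
Plan F vs Proposal Green: Plan F wins 11–2.
Plan F vs Measure 3: 3+8 = 11 for Plan F, 2 for Measure 3 — Plan F by 11–2.
Plan F–Measure 4: Measure 4 8–5.
Proposal Green vs Measure 3: 3+2 = 5 for Proposal Green, 8 for Measure 3 — Measure 3 by 8–5.
Proposal Green vs Measure 4: Measure 4, 8–5.
Measure 3 vs Measure 4: Measure 4, 11–2.
Measure 4 defeats every rival head-to-head and is the Condorcet winner.

Measure 4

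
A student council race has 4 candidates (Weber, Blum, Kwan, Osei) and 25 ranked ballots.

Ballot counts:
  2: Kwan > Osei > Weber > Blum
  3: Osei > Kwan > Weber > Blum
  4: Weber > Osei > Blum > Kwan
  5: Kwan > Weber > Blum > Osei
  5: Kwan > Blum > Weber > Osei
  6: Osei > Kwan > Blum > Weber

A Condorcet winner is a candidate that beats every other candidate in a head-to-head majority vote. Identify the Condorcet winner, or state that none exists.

Check each pair by majority over 25 ballots:
Weber vs Blum: Weber preferred on 2+3+4+5 = 14 ballots; Weber wins 14–11.
Weber vs Kwan: 4 to 21, Kwan.
Weber vs Osei: Weber preferred on 4+5+5 = 14 ballots; Weber wins 14–11.
Blum vs Kwan: 4 to 21, Kwan.
Blum vs Osei: 10 to 15, Osei.
Kwan vs Osei: 12 to 13, Osei.
Every candidate loses at least once (Weber loses to Kwan; Blum loses to Weber; Kwan loses to Osei; Osei loses to Weber). The majority relation contains the cycle Weber → Osei → Kwan → Weber, so there is no Condorcet winner.

none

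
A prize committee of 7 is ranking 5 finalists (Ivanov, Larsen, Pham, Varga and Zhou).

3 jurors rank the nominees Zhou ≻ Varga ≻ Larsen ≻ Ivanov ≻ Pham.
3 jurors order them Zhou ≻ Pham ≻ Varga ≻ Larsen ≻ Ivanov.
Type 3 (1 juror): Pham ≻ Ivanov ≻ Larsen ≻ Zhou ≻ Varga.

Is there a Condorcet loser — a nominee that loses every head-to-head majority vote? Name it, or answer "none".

Ivanov

Head-to-head results (7 jurors):
Ivanov vs Larsen: Larsen wins 6–1.
Ivanov vs Pham: Ivanov preferred on 3 ballots; Pham wins 4–3.
Ivanov vs Varga: Ivanov is ranked higher on 1 ballot, Varga on 6. Varga wins 6–1.
Ivanov vs Zhou: 1 to 6, Zhou.
Larsen vs Pham: Pham, 4–3.
Larsen vs Varga: 1 to 6, Varga.
Larsen vs Zhou: Zhou, 6–1.
Pham vs Varga: 4 to 3, Pham.
Pham vs Zhou: Zhou wins 6–1.
Varga–Zhou: Zhou 7–0.
Ivanov is beaten in every head-to-head and is the Condorcet loser.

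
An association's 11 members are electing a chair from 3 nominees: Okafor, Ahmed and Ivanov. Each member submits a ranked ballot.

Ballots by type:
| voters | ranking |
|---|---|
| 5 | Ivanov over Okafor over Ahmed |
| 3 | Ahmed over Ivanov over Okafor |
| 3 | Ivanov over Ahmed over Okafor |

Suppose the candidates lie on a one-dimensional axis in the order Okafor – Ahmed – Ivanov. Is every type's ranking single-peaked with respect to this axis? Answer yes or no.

no

Axis positions: Okafor=1, Ahmed=2, Ivanov=3.
Type 1: ranking walks positions 3-1-2; Okafor is ranked above Ahmed even though Ahmed lies between Okafor and the peak Ivanov on the axis — preferences dip and rise again. Not single-peaked.
Type 2 (peak Ahmed at position 2): ranking walks positions 2-3-1, expanding outward from the peak — single-peaked.
Type 3 (peak Ivanov at position 3): ranking walks positions 3-2-1, expanding outward from the peak — single-peaked.
Type 1 violates single-peakedness, so the profile is not single-peaked on this axis.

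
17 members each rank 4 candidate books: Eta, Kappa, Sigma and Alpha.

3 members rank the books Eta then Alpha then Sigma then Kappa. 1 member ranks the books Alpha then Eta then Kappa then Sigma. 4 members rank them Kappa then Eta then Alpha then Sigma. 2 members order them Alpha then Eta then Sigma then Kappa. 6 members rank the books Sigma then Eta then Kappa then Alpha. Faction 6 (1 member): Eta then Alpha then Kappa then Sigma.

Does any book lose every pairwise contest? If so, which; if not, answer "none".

none

Head-to-head results (17 members):
Eta–Kappa: Eta 13–4.
Eta–Sigma: Eta 11–6.
Eta vs Alpha: 14 to 3, Eta.
Kappa vs Sigma: Kappa is ranked higher on 1+4+1 = 6 ballots, Sigma on 11. Sigma wins 11–6.
Kappa vs Alpha: Kappa wins 10–7.
Sigma vs Alpha: 6 for Sigma, 11 for Alpha — Alpha by 11–6.
No book is winless: Eta beats Kappa; Kappa beats Alpha; Sigma beats Kappa; Alpha beats Sigma. There is no Condorcet loser.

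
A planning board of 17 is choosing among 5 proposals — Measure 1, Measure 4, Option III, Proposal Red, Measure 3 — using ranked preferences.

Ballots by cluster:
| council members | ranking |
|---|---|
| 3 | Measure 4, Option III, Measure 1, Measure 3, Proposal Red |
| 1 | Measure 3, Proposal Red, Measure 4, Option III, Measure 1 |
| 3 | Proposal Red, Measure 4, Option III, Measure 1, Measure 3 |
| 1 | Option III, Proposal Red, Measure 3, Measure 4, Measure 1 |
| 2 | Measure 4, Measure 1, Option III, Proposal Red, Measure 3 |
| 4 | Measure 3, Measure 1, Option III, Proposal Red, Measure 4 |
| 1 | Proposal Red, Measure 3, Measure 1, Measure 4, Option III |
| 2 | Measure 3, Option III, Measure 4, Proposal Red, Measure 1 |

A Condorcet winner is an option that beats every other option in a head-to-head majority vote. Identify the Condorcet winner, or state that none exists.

none

Check each pair by majority over 17 ballots:
Measure 1 vs Measure 4: 5 to 12, Measure 4.
Measure 1 vs Option III: 7 to 10, Option III.
Measure 1 vs Proposal Red: Measure 1 is ranked higher on 3+2+4 = 9 ballots, Proposal Red on 8. Measure 1 wins 9–8.
Measure 1 vs Measure 3: Measure 1 preferred on 3+3+2 = 8 ballots; Measure 3 wins 9–8.
Measure 4 vs Option III: 3+1+3+2+1 = 10 for Measure 4, 7 for Option III — Measure 4 by 10–7.
Measure 4 vs Proposal Red: Measure 4 preferred on 3+2+2 = 7 ballots; Proposal Red wins 10–7.
Measure 4 vs Measure 3: Measure 4 is ranked higher on 3+3+2 = 8 ballots, Measure 3 on 9. Measure 3 wins 9–8.
Option III vs Proposal Red: Option III is ranked higher on 3+1+2+4+2 = 12 ballots, Proposal Red on 5. Option III wins 12–5.
Option III vs Measure 3: 3+3+1+2 = 9 for Option III, 8 for Measure 3 — Option III by 9–8.
Proposal Red vs Measure 3: Proposal Red is ranked higher on 3+1+2+1 = 7 ballots, Measure 3 on 10. Measure 3 wins 10–7.
Each option drops at least one matchup (Measure 1 loses to Measure 4; Measure 4 loses to Proposal Red; Option III loses to Measure 4; Proposal Red loses to Measure 1; Measure 3 loses to Option III); the cycle Measure 1 → Proposal Red → Measure 4 → Measure 1 rules out a Condorcet winner.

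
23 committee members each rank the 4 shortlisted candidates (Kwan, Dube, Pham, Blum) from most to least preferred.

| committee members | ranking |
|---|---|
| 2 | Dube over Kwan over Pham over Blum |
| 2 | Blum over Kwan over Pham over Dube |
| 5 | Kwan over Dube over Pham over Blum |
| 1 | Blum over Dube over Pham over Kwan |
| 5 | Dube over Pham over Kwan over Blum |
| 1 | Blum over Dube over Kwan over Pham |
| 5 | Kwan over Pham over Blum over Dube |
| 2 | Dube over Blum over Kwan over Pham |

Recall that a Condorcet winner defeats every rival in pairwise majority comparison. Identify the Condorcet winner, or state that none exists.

Kwan

Check each pair by majority over 23 ballots:
Kwan vs Dube: Kwan wins 12–11.
Kwan–Pham: Kwan 17–6.
Kwan–Blum: Kwan 17–6.
Dube vs Pham: Dube, 16–7.
Dube vs Blum: Dube wins 14–9.
Pham vs Blum: Pham, 17–6.
Only Kwan has no losses; Kwan is the Condorcet winner.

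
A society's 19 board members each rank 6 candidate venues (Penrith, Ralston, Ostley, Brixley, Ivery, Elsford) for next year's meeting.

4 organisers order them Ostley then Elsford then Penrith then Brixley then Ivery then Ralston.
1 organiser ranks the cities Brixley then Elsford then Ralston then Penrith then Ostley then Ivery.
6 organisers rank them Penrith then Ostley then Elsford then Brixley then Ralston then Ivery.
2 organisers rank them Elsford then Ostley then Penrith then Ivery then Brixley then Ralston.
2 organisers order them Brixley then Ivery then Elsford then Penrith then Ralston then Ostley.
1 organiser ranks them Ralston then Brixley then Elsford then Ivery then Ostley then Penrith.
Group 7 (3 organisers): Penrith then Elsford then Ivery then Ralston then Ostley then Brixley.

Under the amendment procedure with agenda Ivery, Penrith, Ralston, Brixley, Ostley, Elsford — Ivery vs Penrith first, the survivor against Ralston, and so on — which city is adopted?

Round 1: Ivery vs Penrith — 3–16, Penrith advances.
Round 2: Penrith vs Ralston — 17–2, Penrith advances.
Round 3: Penrith vs Brixley — 15–4, Penrith advances.
Round 4: Penrith vs Ostley — 12–7, Penrith advances.
Round 5: Penrith vs Elsford — 9–10, Elsford advances.
Elsford survives the agenda.

Elsford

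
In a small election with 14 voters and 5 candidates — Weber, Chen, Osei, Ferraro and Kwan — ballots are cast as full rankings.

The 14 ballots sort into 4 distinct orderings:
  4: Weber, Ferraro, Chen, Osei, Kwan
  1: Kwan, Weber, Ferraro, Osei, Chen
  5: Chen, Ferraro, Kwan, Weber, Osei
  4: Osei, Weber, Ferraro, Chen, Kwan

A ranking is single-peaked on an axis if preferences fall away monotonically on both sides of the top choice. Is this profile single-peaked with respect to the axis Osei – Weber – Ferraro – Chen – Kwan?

no

Axis positions: Osei=1, Weber=2, Ferraro=3, Chen=4, Kwan=5.
Ballot type 1 (peak Weber at position 2): ranking walks positions 2-3-4-1-5, expanding outward from the peak — single-peaked.
Ballot type 2: ranking walks positions 5-2-3-1-4; Weber is ranked above Chen even though Chen lies between Weber and the peak Kwan on the axis — preferences dip and rise again. Not single-peaked.
Ballot type 3 (peak Chen at position 4): ranking walks positions 4-3-5-2-1, expanding outward from the peak — single-peaked.
Ballot type 4 (peak Osei at position 1): ranking walks positions 1-2-3-4-5, expanding outward from the peak — single-peaked.
Ballot type 2 violates single-peakedness, so the profile is not single-peaked on this axis.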